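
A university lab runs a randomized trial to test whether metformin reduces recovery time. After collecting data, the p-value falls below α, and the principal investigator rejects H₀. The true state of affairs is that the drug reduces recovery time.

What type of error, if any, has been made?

No error (correct decision).

The conventional null hypothesis here is that the drug has no effect on recovery time.
The test rejected a false H₀ — the decision matches the true state.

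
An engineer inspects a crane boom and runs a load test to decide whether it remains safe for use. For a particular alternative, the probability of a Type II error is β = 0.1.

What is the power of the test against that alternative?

0.9

Power = 1 − β = 1 − 0.1 = 0.9.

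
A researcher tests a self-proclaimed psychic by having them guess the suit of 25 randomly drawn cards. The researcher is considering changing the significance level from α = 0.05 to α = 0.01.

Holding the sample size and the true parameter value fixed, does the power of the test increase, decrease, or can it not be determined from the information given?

Tightening α shrinks the rejection region. When Ha holds, fewer sample outcomes clear the stricter threshold, so more fall in the acceptance region.
Since power = 1 − β and β increases, power decreases.

It decreases.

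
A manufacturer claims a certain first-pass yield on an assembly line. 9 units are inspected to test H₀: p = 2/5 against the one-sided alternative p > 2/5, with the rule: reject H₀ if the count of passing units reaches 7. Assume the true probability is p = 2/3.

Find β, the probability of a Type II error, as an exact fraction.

12259/19683

A Type II error is failing to reject when Ha holds: with p = 2/3, β = P(Y ≤ 6).
Adding the binomial probabilities P(Y=0)+…+P(Y=6) at p = 2/3 gives 12259/19683.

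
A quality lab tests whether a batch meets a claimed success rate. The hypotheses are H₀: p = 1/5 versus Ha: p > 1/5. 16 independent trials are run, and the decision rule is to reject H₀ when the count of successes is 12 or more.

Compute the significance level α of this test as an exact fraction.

100749/30517578125

Under H₀, Y ~ Binomial(16, 1/5), and α = P(Y ≥ 12).
P(Y ≥ 12) = Σ_{j=12}^{16} C(16,j)·(1/5)^j·(4/5)^{16-j} = 100749/30517578125.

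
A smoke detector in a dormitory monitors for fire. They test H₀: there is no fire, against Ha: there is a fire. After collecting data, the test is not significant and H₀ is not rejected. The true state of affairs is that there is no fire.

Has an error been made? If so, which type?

Neither — the decision is correct.

The test retained a true H₀ — the decision matches the true state.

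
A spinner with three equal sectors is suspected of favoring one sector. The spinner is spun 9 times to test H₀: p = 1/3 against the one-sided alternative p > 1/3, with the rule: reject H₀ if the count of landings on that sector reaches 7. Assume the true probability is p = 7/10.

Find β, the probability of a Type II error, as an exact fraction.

268584417/500000000

A Type II error is failing to reject when Ha holds: with p = 7/10, β = P(K ≤ 6).
Equivalently, β = 1 − P(K ≥ 7) = 268584417/500000000.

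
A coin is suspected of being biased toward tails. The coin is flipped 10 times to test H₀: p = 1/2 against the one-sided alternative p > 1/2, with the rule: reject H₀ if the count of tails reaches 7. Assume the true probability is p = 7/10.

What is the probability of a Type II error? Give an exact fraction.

Under the alternative p = 7/10, X ~ Binomial(10, 7/10); β is the probability the test does not reject, P(X < 7).
Adding the binomial probabilities P(X=0)+…+P(X=6) at p = 7/10 gives 218993301/625000000.

218993301/625000000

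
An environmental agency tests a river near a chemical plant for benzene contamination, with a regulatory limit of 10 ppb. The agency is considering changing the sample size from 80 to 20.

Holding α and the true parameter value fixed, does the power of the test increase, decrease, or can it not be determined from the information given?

It decreases.

A smaller sample increases the standard error, so the sampling distributions under H₀ and Ha overlap more.
Since power = 1 − β and β increases, power decreases.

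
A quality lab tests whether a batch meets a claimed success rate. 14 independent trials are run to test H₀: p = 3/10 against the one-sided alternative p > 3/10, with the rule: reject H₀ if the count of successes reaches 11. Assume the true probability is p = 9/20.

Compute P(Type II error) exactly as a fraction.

809836111480091663/819200000000000000

Under the alternative p = 9/20, S ~ Binomial(14, 9/20); β is the probability the test does not reject, P(S < 11).
Adding the binomial probabilities P(S=0)+…+P(S=10) at p = 9/20 gives 809836111480091663/819200000000000000.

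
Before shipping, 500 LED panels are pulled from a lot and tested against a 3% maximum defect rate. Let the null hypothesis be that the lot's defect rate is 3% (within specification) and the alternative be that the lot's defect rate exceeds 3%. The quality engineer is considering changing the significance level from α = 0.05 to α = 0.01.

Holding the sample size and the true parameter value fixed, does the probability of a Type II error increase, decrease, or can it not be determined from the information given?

Lowering α raises the bar for rejection; under Ha, the test now fails to reject on outcomes it previously would have rejected.

It increases.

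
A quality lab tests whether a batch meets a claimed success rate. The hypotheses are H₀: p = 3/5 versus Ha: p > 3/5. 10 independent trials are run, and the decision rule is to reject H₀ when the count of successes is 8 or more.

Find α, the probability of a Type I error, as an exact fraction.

α = P(reject H₀ | H₀ true) = P(X ≥ 8 | p = 3/5), with X ~ Binomial(10, 3/5).
Summing C(10,j)(3/5)^j(2/5)^{10−j} for j = 8,…,10 gives 1633689/9765625.

1633689/9765625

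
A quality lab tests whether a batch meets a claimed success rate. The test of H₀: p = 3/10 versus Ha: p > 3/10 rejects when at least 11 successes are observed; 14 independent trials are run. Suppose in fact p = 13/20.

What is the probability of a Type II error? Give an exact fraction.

A Type II error is failing to reject when Ha holds: with p = 13/20, β = P(Y ≤ 10).
Summing C(14,j)·(13/20)^j·(7/20)^{14-j} for j = 0..10 gives 638569946045404807/819200000000000000.

638569946045404807/819200000000000000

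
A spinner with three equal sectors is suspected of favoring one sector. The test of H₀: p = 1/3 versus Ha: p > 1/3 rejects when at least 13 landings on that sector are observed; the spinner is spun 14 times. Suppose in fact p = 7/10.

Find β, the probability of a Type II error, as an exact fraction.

A Type II error is failing to reject when Ha holds: with p = 7/10, β = P(X ≤ 12).
Summing C(14,j)·(7/10)^j·(3/10)^{14-j} for j = 0..12 gives 95252438490057/100000000000000.

95252438490057/100000000000000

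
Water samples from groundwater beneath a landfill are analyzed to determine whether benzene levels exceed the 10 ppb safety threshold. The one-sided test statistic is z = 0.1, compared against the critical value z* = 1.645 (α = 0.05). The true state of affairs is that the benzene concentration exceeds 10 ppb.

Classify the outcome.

Type II error

The conventional null hypothesis is that the benzene concentration is at or below 10 ppb (safe).
Since z = 0.1 ≤ z* = 1.645, H₀ is not rejected.
H₀ is false (actually the benzene concentration exceeds 10 ppb).
Failing to reject a false H₀ is a Type II error.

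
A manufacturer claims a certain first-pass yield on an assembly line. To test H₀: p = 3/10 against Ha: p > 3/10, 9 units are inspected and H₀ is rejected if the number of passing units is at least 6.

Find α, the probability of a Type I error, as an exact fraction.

Under H₀, Y ~ Binomial(9, 3/10), and α = P(Y ≥ 6).
Adding the binomial terms for j = 6 through 9 with p = 3/10 yields 12647421/500000000.

12647421/500000000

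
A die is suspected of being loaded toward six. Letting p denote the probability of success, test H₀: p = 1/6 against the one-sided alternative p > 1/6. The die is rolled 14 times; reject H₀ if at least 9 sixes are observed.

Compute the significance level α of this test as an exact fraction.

α = P(reject H₀ | H₀ true) = P(S ≥ 9 | p = 1/6), with S ~ Binomial(14, 1/6).
Adding the binomial terms for j = 9 through 14 with p = 1/6 yields 769969/8707129344.

769969/8707129344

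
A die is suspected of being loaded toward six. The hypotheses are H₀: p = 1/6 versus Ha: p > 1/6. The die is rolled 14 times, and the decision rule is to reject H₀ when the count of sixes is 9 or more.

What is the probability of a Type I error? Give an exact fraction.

The Type I error probability is α = P(K ≥ 9) computed under H₀, where K ~ Binomial(14, 1/6).
P(K ≥ 9) = Σ_{j=9}^{14} C(14,j)·(1/6)^j·(5/6)^{14-j} = 769969/8707129344.

769969/8707129344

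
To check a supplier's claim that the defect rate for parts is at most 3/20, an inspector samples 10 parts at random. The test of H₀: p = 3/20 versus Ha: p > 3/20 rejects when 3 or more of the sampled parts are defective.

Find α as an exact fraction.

Under H₀, K ~ Binomial(10, 3/20); the Type I error rate is P(K ≥ 3).
α = 1 − P(K ≤ 2) = 1 − 2099702989741/2560000000000 = 460297010259/2560000000000.

460297010259/2560000000000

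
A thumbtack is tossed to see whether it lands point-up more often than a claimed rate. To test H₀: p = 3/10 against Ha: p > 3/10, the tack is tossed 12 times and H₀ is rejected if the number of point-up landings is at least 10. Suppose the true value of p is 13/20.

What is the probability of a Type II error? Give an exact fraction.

695265215827749/819200000000000

A Type II error is failing to reject when Ha holds: with p = 13/20, β = P(K ≤ 9).
Adding the binomial probabilities P(K=0)+…+P(K=9) at p = 13/20 gives 695265215827749/819200000000000.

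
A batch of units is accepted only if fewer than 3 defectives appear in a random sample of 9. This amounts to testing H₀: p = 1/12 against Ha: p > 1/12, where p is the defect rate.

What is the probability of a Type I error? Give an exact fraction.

Under H₀, X ~ Binomial(9, 1/12); the Type I error rate is P(X ≥ 3).
Computing the lower-tail complement: 1 − 19487171/20155392 = 668221/20155392.

668221/20155392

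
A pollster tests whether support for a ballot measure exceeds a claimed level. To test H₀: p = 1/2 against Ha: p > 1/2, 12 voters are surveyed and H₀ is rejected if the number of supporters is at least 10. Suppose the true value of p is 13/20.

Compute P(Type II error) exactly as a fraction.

695265215827749/819200000000000

Under the alternative p = 13/20, X ~ Binomial(12, 13/20); β is the probability the test does not reject, P(X < 10).
Equivalently, β = 1 − P(X ≥ 10) = 695265215827749/819200000000000.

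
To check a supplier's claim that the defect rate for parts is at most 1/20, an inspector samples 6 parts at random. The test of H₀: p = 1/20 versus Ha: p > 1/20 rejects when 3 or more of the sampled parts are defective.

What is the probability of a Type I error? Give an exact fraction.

14271/6400000

Under H₀, K ~ Binomial(6, 1/20); the Type I error rate is P(K ≥ 3).
α = 1 − P(K ≤ 2) = 1 − 6385729/6400000 = 14271/6400000.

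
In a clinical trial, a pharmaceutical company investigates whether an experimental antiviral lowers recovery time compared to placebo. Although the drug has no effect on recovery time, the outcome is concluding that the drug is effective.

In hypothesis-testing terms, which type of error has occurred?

The null hypothesis here is that the drug has no effect on recovery time.
'Concluding that the drug is effective' corresponds to rejecting H₀.
H₀ was rejected but H₀ is true — a Type I error (false positive).

Type I error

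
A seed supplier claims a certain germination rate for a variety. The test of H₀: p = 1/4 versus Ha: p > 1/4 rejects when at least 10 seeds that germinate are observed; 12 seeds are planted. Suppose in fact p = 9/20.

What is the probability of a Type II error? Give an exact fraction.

β = P(fail to reject H₀ | Ha true) = P(K ≤ 9 | p = 9/20), K ~ Binomial(12, 9/20).
Equivalently, β = 1 − P(K ≥ 10) = 812745962073749/819200000000000.

812745962073749/819200000000000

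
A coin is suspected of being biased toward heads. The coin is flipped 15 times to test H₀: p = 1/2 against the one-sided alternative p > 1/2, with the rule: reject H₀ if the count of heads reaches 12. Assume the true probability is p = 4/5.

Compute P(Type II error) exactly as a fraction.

10737240461/30517578125

A Type II error is failing to reject when Ha holds: with p = 4/5, β = P(Y ≤ 11).
Equivalently, β = 1 − P(Y ≥ 12) = 10737240461/30517578125.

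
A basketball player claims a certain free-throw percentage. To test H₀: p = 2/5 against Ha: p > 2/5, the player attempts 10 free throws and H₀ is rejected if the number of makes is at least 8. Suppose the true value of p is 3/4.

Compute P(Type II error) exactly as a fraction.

124363/262144

A Type II error is failing to reject when Ha holds: with p = 3/4, β = P(X ≤ 7).
Equivalently, β = 1 − P(X ≥ 8) = 124363/262144.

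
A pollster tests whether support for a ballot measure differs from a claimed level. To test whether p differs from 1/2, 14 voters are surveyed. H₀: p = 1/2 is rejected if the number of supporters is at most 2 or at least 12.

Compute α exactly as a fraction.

53/4096

The significance level is the null-hypothesis probability of the rejection region {≤2} ∪ {≥12}.
Each tail has probability (1 + 14 + 91)/16384; doubling gives α = 212/16384 = 53/4096.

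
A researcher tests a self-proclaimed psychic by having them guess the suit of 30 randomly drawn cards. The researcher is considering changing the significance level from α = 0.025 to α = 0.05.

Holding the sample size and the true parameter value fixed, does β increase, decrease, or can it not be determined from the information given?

It decreases.

A larger α widens the rejection region, so when the alternative is true more outcomes lead to rejection — failing to reject becomes less likely.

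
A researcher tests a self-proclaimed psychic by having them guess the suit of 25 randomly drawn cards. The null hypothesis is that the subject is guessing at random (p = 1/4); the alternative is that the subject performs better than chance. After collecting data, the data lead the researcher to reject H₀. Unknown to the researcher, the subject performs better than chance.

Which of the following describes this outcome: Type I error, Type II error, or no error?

Neither — the decision is correct.

The test rejected a false H₀ — the decision matches the true state.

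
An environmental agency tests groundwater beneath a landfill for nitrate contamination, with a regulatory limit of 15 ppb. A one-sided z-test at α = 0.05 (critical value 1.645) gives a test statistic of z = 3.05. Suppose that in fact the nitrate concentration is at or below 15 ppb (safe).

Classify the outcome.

Type I error

The conventional null hypothesis is that the nitrate concentration is at or below 15 ppb (safe).
Since z = 3.05 > z* = 1.645, H₀ is rejected.
H₀ is true (actually the nitrate concentration is at or below 15 ppb (safe)).
Rejecting a true H₀ is a Type I error.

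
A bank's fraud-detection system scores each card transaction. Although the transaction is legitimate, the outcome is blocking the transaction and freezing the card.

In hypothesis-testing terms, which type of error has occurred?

The null hypothesis here is that the transaction is legitimate.
'Blocking the transaction and freezing the card' corresponds to rejecting H₀.
H₀ was rejected but H₀ is true — a Type I error (false positive).

Type I error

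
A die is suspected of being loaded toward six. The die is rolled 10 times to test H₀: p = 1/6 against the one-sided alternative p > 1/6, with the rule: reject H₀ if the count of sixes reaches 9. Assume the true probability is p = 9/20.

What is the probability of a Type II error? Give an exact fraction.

Under the alternative p = 9/20, X ~ Binomial(10, 9/20); β is the probability the test does not reject, P(X < 9).
Adding the binomial probabilities P(X=0)+…+P(X=8) at p = 9/20 gives 10193896961809/10240000000000.

10193896961809/10240000000000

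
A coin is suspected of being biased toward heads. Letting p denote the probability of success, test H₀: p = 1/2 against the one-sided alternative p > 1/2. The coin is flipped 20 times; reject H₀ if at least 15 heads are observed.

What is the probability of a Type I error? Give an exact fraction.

5425/262144

Under H₀, X ~ Binomial(20, 1/2), and α = P(X ≥ 15).
P(X ≥ 15) = [C(20,15) + C(20,16) + C(20,17) + C(20,18) + C(20,19) + C(20,20)] / 2^20 = (15504 + 4845 + 1140 + 190 + 20 + 1) / 1048576 = 21700/1048576 = 5425/262144.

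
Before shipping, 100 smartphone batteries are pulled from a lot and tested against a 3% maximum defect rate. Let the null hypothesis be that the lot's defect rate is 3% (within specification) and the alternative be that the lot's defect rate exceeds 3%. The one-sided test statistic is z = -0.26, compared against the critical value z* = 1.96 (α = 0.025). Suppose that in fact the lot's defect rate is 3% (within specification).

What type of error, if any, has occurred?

Since z = -0.26 ≤ z* = 1.96, H₀ is not rejected.
H₀ is true (actually the lot's defect rate is 3% (within specification)).
The decision matches the true state — no error.

No error (correct decision).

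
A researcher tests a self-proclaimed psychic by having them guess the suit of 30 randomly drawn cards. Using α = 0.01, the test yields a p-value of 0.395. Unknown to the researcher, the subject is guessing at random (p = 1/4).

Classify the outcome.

The conventional null hypothesis is that the subject is guessing at random (p = 1/4).
Since p = 0.395 ≥ α = 0.01, H₀ is not rejected.
H₀ is true (actually the subject is guessing at random (p = 1/4)).
The decision matches the true state — no error.

No error (correct decision).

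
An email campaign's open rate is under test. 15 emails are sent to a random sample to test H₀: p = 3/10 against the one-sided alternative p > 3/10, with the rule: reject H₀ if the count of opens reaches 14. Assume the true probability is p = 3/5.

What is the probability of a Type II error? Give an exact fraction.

A Type II error is failing to reject when Ha holds: with p = 3/5, β = P(S ≤ 13).
Equivalently, β = 1 − P(S ≥ 14) = 30359740148/30517578125.

30359740148/30517578125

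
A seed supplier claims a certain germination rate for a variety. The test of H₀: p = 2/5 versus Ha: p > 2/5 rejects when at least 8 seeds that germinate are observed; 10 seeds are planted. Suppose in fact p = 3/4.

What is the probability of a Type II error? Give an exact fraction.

A Type II error is failing to reject when Ha holds: with p = 3/4, β = P(K ≤ 7).
Equivalently, β = 1 − P(K ≥ 8) = 124363/262144.

124363/262144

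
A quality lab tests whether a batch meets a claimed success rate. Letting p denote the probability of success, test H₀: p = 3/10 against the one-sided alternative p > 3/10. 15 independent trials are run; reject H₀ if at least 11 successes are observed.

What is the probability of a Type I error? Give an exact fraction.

Under H₀, S ~ Binomial(15, 3/10), and α = P(S ≥ 11).
Adding the binomial terms for j = 11 through 15 with p = 3/10 yields 672234069807/1000000000000000.

672234069807/1000000000000000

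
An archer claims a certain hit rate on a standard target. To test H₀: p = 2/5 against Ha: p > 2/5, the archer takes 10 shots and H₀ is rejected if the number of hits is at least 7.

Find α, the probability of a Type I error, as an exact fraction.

534784/9765625

α = P(reject H₀ | H₀ true) = P(Y ≥ 7 | p = 2/5), with Y ~ Binomial(10, 2/5).
Summing C(10,j)(2/5)^j(3/5)^{10−j} for j = 7,…,10 gives 534784/9765625.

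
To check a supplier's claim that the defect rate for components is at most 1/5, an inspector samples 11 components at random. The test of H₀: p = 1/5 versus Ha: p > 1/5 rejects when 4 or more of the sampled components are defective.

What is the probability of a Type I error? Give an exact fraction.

Under H₀, Y ~ Binomial(11, 1/5); the Type I error rate is P(Y ≥ 4).
α = 1 − P(Y ≤ 3) = 1 − 65536/78125 = 12589/78125.

12589/78125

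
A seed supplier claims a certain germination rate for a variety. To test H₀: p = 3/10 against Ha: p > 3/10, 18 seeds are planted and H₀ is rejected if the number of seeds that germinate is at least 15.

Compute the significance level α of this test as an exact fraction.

217773361539/50000000000000000

α = P(reject H₀ | H₀ true) = P(S ≥ 15 | p = 3/10), with S ~ Binomial(18, 3/10).
P(S ≥ 15) = Σ_{j=15}^{18} C(18,j)·(3/10)^j·(7/10)^{18-j} = 217773361539/50000000000000000.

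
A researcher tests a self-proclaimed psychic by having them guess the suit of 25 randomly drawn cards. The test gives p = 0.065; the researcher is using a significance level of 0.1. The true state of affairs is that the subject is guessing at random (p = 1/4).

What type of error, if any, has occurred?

Type I error

The conventional null hypothesis is that the subject is guessing at random (p = 1/4).
Since p = 0.065 < α = 0.1, H₀ is rejected.
H₀ is true (actually the subject is guessing at random (p = 1/4)).
Rejecting a true H₀ is a Type I error.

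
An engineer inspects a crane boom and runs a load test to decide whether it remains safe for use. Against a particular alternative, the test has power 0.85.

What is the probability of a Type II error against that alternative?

0.15

Power = 1 − β, so β = 1 − 0.85 = 0.15.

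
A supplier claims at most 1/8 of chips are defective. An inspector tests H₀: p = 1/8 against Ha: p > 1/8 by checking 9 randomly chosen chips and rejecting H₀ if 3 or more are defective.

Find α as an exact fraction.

3083341/33554432

Under H₀, X ~ Binomial(9, 1/8); the Type I error rate is P(X ≥ 3).
α = 1 − P(X ≤ 2) = 1 − 30471091/33554432 = 3083341/33554432.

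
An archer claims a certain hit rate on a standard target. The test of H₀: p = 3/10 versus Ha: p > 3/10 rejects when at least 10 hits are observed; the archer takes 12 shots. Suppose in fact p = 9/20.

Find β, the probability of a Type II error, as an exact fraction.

A Type II error is failing to reject when Ha holds: with p = 9/20, β = P(S ≤ 9).
Equivalently, β = 1 − P(S ≥ 10) = 812745962073749/819200000000000.

812745962073749/819200000000000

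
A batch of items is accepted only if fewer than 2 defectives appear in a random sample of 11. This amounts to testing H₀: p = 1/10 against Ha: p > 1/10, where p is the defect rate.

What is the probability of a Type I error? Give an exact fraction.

1513215599/5000000000

Under H₀, K ~ Binomial(11, 1/10); the Type I error rate is P(K ≥ 2).
Computing the lower-tail complement: 1 − 3486784401/5000000000 = 1513215599/5000000000.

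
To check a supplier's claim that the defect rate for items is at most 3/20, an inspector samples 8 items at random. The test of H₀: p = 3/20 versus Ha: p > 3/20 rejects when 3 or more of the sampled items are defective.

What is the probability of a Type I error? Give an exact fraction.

The significance level is the probability, assuming p = 3/20, of seeing 3 or more defectives in 8 draws.
Computing the lower-tail complement: 1 − 22906552981/25600000000 = 2693447019/25600000000.

2693447019/25600000000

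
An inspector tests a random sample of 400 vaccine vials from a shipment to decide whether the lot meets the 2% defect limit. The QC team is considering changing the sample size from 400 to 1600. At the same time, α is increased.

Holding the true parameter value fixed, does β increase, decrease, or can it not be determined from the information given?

More data shrinks sampling variability; the test statistic under Ha concentrates further from the null value, making rejection more likely. With a larger α the critical value moves toward the center, so more of the Ha sampling distribution lies in the rejection region. Both changes push β in the same direction.

It decreases.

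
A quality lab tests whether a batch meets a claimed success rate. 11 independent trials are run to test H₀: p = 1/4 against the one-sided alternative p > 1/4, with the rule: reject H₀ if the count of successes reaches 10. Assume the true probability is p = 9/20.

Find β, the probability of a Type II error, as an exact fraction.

20434671802787/20480000000000

Under the alternative p = 9/20, Y ~ Binomial(11, 9/20); β is the probability the test does not reject, P(Y < 10).
Adding the binomial probabilities P(Y=0)+…+P(Y=9) at p = 9/20 gives 20434671802787/20480000000000.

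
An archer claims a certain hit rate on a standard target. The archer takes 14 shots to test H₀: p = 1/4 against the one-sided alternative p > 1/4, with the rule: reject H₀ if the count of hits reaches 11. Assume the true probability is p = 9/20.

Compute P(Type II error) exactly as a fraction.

Under the alternative p = 9/20, S ~ Binomial(14, 9/20); β is the probability the test does not reject, P(S < 11).
Summing C(14,j)·(9/20)^j·(11/20)^{14-j} for j = 0..10 gives 809836111480091663/819200000000000000.

809836111480091663/819200000000000000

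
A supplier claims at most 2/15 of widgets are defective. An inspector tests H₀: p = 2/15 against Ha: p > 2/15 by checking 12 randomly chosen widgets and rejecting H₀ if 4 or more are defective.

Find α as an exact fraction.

558522837776/8649755859375

The significance level is the probability, assuming p = 2/15, of seeing 4 or more defectives in 12 draws.
Computing the lower-tail complement: 1 − 8091233021599/8649755859375 = 558522837776/8649755859375.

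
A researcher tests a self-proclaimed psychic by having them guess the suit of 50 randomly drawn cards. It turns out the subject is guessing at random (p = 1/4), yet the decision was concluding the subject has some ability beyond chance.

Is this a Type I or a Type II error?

The null hypothesis here is that the subject is guessing at random (p = 1/4).
'Concluding the subject has some ability beyond chance' corresponds to rejecting H₀.
H₀ was rejected but H₀ is true — a Type I error (false positive).

Type I error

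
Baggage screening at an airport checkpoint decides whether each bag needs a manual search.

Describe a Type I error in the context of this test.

A Type I error would mean concluding that the bag contains a prohibited item when in fact the bag contains no prohibited items.

With the conventional null hypothesis that the bag contains no prohibited items:
A Type I error is rejecting H₀ when H₀ is true.
Here that means flagging the bag for a manual search when actually the bag contains no prohibited items.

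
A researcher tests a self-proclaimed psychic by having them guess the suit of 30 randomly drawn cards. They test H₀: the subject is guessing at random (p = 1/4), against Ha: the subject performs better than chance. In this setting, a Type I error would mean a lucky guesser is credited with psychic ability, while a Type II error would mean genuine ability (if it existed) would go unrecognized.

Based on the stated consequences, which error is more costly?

Type I error

The Type I consequence (a lucky guesser is credited with psychic ability) is more severe than the Type II consequence (genuine ability (if it existed) would go unrecognized).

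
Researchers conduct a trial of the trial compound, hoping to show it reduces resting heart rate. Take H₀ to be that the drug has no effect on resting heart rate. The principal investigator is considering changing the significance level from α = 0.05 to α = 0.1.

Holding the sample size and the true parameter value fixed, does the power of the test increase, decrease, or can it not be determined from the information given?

It increases.

A larger α widens the rejection region, so when the alternative is true more outcomes lead to rejection — failing to reject becomes less likely.
Since power = 1 − β and β decreases, power increases.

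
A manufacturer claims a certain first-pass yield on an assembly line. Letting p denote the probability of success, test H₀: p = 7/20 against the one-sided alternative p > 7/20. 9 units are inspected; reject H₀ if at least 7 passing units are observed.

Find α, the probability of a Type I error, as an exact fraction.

Under H₀, K ~ Binomial(9, 7/20), and α = P(K ≥ 7).
P(K ≥ 7) = Σ_{j=7}^{9} C(9,j)·(7/20)^j·(13/20)^{9-j} = 715658867/64000000000.

715658867/64000000000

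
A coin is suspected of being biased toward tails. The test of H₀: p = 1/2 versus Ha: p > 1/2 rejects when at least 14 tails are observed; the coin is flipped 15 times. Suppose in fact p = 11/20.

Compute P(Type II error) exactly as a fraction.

β = P(fail to reject H₀ | Ha true) = P(K ≤ 13 | p = 11/20), K ~ Binomial(15, 11/20).
Equivalently, β = 1 − P(K ≥ 14) = 16356278262148423407/16384000000000000000.

16356278262148423407/16384000000000000000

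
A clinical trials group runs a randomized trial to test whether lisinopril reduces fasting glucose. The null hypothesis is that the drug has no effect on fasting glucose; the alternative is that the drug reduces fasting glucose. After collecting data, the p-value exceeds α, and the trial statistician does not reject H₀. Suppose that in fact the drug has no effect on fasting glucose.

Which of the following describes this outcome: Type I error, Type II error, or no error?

The test retained a true H₀ — the decision matches the true state.

No error (correct decision).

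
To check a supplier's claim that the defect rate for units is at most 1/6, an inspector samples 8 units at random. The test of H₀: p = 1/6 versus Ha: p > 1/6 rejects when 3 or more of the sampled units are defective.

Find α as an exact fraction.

75497/559872

α = P(reject H₀ | H₀ true) = P(K ≥ 3 | p = 1/6), K ~ Binomial(8, 1/6).
Via the complement, α = 1 − Σ_{j=0}^{2} C(8,j)(1/6)^j(5/6)^{8-j} = 75497/559872.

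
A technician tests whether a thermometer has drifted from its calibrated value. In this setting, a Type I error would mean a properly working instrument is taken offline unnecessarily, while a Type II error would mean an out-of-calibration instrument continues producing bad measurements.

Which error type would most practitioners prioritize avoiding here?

Type II error

The Type II consequence (an out-of-calibration instrument continues producing bad measurements) is more severe than the Type I consequence (a properly working instrument is taken offline unnecessarily).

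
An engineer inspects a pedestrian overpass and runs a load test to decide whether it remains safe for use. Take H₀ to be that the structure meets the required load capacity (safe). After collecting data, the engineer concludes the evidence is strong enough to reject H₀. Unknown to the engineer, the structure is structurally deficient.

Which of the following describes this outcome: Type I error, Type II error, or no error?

The test rejected a false H₀ — the decision matches the true state.

Neither — the decision is correct.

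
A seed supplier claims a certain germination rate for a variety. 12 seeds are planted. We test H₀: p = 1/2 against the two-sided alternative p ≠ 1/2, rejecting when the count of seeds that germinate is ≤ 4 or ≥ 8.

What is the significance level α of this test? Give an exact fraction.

397/1024

Under H₀, K ~ Binomial(12, 1/2); α is the probability of landing in either tail, P(K ≤ 4) + P(K ≥ 8).
Each tail has probability (1 + 12 + 66 + 220 + 495)/4096; doubling gives α = 1588/4096 = 397/1024.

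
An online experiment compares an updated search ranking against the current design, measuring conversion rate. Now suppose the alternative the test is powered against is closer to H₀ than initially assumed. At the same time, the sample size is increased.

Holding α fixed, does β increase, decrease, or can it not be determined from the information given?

The first change alone would make β increase; the second alone would make β decrease. Which effect dominates depends on the magnitudes, which are not given.

Cannot be determined from the information given.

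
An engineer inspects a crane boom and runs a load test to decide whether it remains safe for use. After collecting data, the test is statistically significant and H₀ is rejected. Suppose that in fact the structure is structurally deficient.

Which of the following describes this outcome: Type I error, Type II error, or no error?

The conventional null hypothesis here is that the structure meets the required load capacity (safe).
The test rejected a false H₀ — the decision matches the true state.

No error (correct decision).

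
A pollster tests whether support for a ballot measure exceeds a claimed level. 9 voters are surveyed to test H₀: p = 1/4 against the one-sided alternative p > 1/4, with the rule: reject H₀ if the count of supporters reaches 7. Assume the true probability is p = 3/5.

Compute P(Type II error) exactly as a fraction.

1500416/1953125

β = P(fail to reject H₀ | Ha true) = P(K ≤ 6 | p = 3/5), K ~ Binomial(9, 3/5).
Summing C(9,j)·(3/5)^j·(2/5)^{9-j} for j = 0..6 gives 1500416/1953125.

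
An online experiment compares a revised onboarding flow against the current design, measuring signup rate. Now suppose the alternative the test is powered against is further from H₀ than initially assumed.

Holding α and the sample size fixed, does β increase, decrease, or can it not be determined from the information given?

It decreases.

A larger true effect moves the Ha sampling distribution further from the H₀ critical value, making rejection more likely when Ha is true.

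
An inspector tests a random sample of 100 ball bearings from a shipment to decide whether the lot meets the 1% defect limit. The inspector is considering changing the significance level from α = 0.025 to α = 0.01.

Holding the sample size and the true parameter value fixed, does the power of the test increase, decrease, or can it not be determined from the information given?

It decreases.

Lowering α raises the bar for rejection; under Ha, the test now fails to reject on outcomes it previously would have rejected.
Since power = 1 − β and β increases, power decreases.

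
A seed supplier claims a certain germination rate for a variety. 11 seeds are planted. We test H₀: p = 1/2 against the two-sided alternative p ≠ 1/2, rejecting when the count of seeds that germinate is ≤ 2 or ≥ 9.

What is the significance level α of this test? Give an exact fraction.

The significance level is the null-hypothesis probability of the rejection region {≤2} ∪ {≥9}.
The two tails are symmetric, so α = 2·(1 + 11 + 55)/2^11 = 134/2048 = 67/1024.

67/1024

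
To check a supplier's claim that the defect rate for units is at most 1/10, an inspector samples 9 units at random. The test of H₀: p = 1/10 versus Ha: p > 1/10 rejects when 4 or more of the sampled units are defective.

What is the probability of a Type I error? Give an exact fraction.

4165547/500000000

α = P(reject H₀ | H₀ true) = P(S ≥ 4 | p = 1/10), S ~ Binomial(9, 1/10).
Via the complement, α = 1 − Σ_{j=0}^{3} C(9,j)(1/10)^j(9/10)^{9-j} = 4165547/500000000.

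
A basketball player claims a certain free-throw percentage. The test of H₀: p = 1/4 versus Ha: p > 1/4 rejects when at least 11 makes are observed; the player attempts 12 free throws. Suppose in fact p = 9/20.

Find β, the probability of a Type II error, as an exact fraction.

4091575270595131/4096000000000000

β = P(fail to reject H₀ | Ha true) = P(Y ≤ 10 | p = 9/20), Y ~ Binomial(12, 9/20).
Equivalently, β = 1 − P(Y ≥ 11) = 4091575270595131/4096000000000000.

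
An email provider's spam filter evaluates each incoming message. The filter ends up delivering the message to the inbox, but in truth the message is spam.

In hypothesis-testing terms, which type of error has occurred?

The null hypothesis here is that the message is legitimate (not spam).
'Delivering the message to the inbox' corresponds to failing to reject H₀.
H₀ was not rejected but H₀ is false — a Type II error (false negative).

Type II error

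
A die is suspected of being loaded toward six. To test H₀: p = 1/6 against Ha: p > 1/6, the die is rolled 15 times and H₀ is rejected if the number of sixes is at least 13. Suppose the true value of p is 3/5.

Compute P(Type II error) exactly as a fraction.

29690124488/30517578125

A Type II error is failing to reject when Ha holds: with p = 3/5, β = P(S ≤ 12).
Summing C(15,j)·(3/5)^j·(2/5)^{15-j} for j = 0..12 gives 29690124488/30517578125.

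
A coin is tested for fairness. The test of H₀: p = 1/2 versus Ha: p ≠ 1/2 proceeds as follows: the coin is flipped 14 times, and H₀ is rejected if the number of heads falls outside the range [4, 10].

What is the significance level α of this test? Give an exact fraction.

Under H₀, Y ~ Binomial(14, 1/2); α is the probability of landing in either tail, P(Y ≤ 3) + P(Y ≥ 11).
The two tails are symmetric, so α = 2·(1 + 14 + 91 + 364)/2^14 = 940/16384 = 235/4096.

235/4096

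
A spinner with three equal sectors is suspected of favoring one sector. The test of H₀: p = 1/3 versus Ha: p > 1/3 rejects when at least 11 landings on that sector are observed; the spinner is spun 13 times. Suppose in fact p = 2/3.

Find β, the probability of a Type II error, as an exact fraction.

Under the alternative p = 2/3, K ~ Binomial(13, 2/3); β is the probability the test does not reject, P(K < 11).
Adding the binomial probabilities P(K=0)+…+P(K=10) at p = 2/3 gives 50857/59049.

50857/59049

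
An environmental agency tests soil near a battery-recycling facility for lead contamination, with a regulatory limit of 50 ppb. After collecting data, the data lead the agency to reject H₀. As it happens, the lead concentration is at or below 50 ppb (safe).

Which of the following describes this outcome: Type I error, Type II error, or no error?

The conventional null hypothesis here is that the lead concentration is at or below 50 ppb (safe).
H₀ was rejected, but H₀ is actually true.
Rejecting a true null hypothesis is a Type I error (false positive).

Type I error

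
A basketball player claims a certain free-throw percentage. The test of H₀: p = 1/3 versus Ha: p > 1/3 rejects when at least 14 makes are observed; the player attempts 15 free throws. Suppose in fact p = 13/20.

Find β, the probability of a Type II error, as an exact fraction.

Under the alternative p = 13/20, K ~ Binomial(15, 13/20); β is the probability the test does not reject, P(K < 14).
Summing C(15,j)·(13/20)^j·(7/20)^{15-j} for j = 0..13 gives 16151694793243741949/16384000000000000000.

16151694793243741949/16384000000000000000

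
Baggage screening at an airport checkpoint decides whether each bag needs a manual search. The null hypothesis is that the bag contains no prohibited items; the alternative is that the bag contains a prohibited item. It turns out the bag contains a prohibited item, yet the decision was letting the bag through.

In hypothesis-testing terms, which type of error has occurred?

'Letting the bag through' corresponds to failing to reject H₀.
H₀ was not rejected but H₀ is false — a Type II error (false negative).

Type II error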